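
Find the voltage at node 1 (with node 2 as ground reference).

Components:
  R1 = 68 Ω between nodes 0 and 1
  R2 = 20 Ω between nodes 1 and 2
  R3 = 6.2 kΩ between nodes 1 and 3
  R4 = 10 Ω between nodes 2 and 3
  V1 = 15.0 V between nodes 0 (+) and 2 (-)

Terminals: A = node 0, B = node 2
Nodal analysis, taking node 2 as the 0 V reference.
Source V1 fixes V_0 = 15 V.
KCL at each unknown node (sum of currents leaving = 0; resistances in Ω):
  Node 1: (V_1 - 15)/68 + (V_1 - 0)/20 + (V_1 - V_3)/6200 = 0
  Node 3: (V_3 - V_1)/6200 + (V_3 - 0)/10 = 0
Collecting terms (coefficients in siemens):
  0.06487·V_1 - 0.0001613·V_3 = 0.2206
  0.1002·V_3 - 0.0001613·V_1 = 0
Determinant D = (0.06487)(0.1002) - (-0.0001613)(-0.0001613) = 0.006497
V_1 = [(0.2206)(0.1002) - (-0.0001613)(0)]/D = 3.401 V
V_3 = [(0.06487)(0) - (0.2206)(-0.0001613)]/D = 0.005476 V
The requested potential is V_1 = 3.401 V.

Final answer: V_1 = 3.401 V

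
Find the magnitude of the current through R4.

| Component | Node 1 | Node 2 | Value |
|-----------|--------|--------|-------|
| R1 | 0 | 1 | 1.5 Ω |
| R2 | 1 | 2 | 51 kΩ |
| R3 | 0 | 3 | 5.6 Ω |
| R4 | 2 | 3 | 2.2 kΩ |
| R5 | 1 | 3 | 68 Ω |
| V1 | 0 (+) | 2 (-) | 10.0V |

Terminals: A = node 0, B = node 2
Nodal analysis, taking node 2 as the 0 V reference.
Source V1 fixes V_0 = 10 V.
KCL at each unknown node (sum of currents leaving = 0; resistances in Ω):
  Node 1: (V_1 - 10)/1.5 + (V_1 - 0)/51000 + (V_1 - V_3)/68 = 0
  Node 3: (V_3 - 10)/5.6 + (V_3 - 0)/2200 + (V_3 - V_1)/68 = 0
Collecting terms (coefficients in siemens):
  0.6814·V_1 - 0.01471·V_3 = 6.667
  0.1937·V_3 - 0.01471·V_1 = 1.786
Determinant D = (0.6814)(0.1937) - (-0.01471)(-0.01471) = 0.1318
V_1 = [(6.667)(0.1937) - (-0.01471)(1.786)]/D = 9.999 V
V_3 = [(0.6814)(1.786) - (6.667)(-0.01471)]/D = 9.976 V
I_R4 = (V_2 - V_3)/R4 = (0 - 9.976)/2200 = -0.004535 A
|I_R4| = 0.004535 A

Final answer: |I_R4| = 0.004535 A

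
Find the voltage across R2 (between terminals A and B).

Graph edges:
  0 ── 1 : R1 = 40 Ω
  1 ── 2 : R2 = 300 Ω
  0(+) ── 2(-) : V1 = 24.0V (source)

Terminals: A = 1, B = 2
R1 and R2 are in series across V1 (node 0 → node 1 → node 2), and the output A–B is taken across R2, so this is a voltage divider.
Series current: I = V1/(R1 + R2) = 24/(40 + 300) = 24/340 = 0.07059 A
V_R2 = I × R2 = V1 × R2/(R1 + R2) = 24 × 300/340 = 21.18 V

Final answer: 21.18 V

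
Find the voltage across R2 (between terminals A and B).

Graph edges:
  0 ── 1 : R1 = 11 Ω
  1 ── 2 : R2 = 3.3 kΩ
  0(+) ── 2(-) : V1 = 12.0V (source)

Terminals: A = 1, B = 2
R1 and R2 are in series across V1 (node 0 → node 1 → node 2), and the output A–B is taken across R2, so this is a voltage divider.
Series current: I = V1/(R1 + R2) = 12/(11 + 3300) = 12/3311 = 0.003624 A
V_R2 = I × R2 = V1 × R2/(R1 + R2) = 12 × 3300/3311 = 11.96 V

Final answer: 11.96 V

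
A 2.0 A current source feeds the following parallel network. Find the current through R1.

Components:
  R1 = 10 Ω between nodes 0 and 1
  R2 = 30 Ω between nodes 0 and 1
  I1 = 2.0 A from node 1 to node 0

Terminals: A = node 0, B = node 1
All resistors sit directly between nodes 0 and 1, so they are in parallel and share one voltage V; the full source current 2 A splits among them.
1/R_par = 1/10 + 1/30 = 0.1333 S  =>  R_par = 7.5 Ω
V = I × R_par = 2 × 7.5 = 15 V
I_R1 = V/R1 = 15/10 = 1.5 A

Final answer: 1.5 A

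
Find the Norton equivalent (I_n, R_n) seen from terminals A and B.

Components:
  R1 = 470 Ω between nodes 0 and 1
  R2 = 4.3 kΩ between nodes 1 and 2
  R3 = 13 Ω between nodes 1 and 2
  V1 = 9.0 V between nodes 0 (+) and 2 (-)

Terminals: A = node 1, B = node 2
Find the Thévenin equivalent first; then I_n = V_th/R_th and R_n = R_th.
Step 1 — V_th is the open-circuit voltage V_A - V_B (nothing connected across the terminals).
Nodal analysis, taking node 2 as the 0 V reference.
Source V1 fixes V_0 = 9 V.
KCL at each unknown node (sum of currents leaving = 0; resistances in Ω):
  Node 1: (V_1 - 9)/470 + (V_1 - 0)/4300 + (V_1 - 0)/13 = 0
Collecting terms: 0.07928 × V_1 = 0.01915  =>  V_1 = 0.2415 V
V_th = V_1 - V_2 = 0.2415 - 0 = 0.2415 V
Step 2 — R_th: zero the source — replace V1 by a short circuit (node 2 merges into node 0) — and find the resistance seen between A (node 1) and B (node 0).
Reduce the network between node 1 (A) and node 0 (B) by series/parallel combination:
  Rp1 = R1 ‖ R2 ‖ R3 (parallel, all between nodes 0 and 1) = 1/(1/470 + 1/4300 + 1/13) = 12.61 Ω
R_th = 12.61 Ω
I_n = V_th/R_th = 0.2415/12.61 = 0.01915 A, and R_n = R_th = 12.61 Ω

Final answer: I_n = 0.01915 A, R_n = 12.61 Ω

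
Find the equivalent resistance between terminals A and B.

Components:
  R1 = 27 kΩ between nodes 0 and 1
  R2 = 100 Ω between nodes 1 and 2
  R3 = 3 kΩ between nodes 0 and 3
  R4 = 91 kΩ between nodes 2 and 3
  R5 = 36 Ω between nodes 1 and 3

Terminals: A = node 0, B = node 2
The network is not a plain series/parallel combination. Inject a 1 A test current into terminal A (node 0) and return it from terminal B (node 2); then R_eq = V_A / (1 A).
Nodal analysis, taking node 2 as the 0 V reference.
Current source I_test pushes 1 A into node 0 and draws it out of node 2.
KCL at each unknown node (sum of currents leaving = 0; resistances in Ω):
  Node 0: (V_0 - V_1)/27000 + (V_0 - V_3)/3000 - 1 = 0
  Node 1: (V_1 - V_0)/27000 + (V_1 - 0)/100 + (V_1 - V_3)/36 = 0
  Node 3: (V_3 - V_0)/3000 + (V_3 - V_1)/36 + (V_3 - 0)/91000 = 0
Collecting terms (coefficients in siemens):
  0.0003704·V_0 - 0.00003704·V_1 - 0.0003333·V_3 = 1
  0.03781·V_1 - 0.00003704·V_0 - 0.02778·V_3 = 0
  0.02812·V_3 - 0.0003333·V_0 - 0.02778·V_1 = 0
Solving these 3 simultaneous equations (Gaussian elimination) gives:
  V_0 = 2829 V, V_1 = 99.85 V, V_3 = 132.2 V
R_eq = V_0 / 1 A = 2829 Ω = 2.829 kΩ

Final answer: 2.829 kΩ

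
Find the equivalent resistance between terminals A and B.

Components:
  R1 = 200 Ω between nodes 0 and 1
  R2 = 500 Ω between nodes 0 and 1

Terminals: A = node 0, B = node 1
Reduce the network between node 0 (A) and node 1 (B) by series/parallel combination:
  Rp1 = R1 ‖ R2 (parallel, both between nodes 0 and 1) = 1/(1/200 + 1/500) = 142.9 Ω
R_eq = 142.9 Ω

Final answer: 142.9 Ω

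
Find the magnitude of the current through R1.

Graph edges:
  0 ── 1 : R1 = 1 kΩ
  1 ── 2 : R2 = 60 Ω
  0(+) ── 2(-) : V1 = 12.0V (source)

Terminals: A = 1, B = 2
Nodal analysis, taking node 2 as the 0 V reference.
Source V1 fixes V_0 = 12 V.
KCL at each unknown node (sum of currents leaving = 0; resistances in Ω):
  Node 1: (V_1 - 12)/1000 + (V_1 - 0)/60 = 0
Collecting terms: 0.01767 × V_1 = 0.012  =>  V_1 = 0.6792 V
I_R1 = (V_0 - V_1)/R1 = (12 - 0.6792)/1000 = 0.01132 A
|I_R1| = 0.01132 A

Final answer: |I_R1| = 0.01132 A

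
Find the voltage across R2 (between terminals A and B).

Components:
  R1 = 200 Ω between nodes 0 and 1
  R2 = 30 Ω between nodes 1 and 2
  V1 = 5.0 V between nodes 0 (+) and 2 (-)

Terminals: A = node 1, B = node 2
R1 and R2 are in series across V1 (node 0 → node 1 → node 2), and the output A–B is taken across R2, so this is a voltage divider.
Series current: I = V1/(R1 + R2) = 5/(200 + 30) = 5/230 = 0.02174 A
V_R2 = I × R2 = V1 × R2/(R1 + R2) = 5 × 30/230 = 0.6522 V

Final answer: 0.6522 V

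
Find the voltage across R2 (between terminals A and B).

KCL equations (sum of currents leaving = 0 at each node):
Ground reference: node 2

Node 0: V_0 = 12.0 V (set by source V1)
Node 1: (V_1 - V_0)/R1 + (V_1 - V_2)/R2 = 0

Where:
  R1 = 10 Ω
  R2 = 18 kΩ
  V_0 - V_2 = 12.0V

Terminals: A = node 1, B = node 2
R1 and R2 are in series across V1 (node 0 → node 1 → node 2), and the output A–B is taken across R2, so this is a voltage divider.
Series current: I = V1/(R1 + R2) = 12/(10 + 18000) = 12/18010 = 0.0006663 A
V_R2 = I × R2 = V1 × R2/(R1 + R2) = 12 × 18000/18010 = 11.99 V

Final answer: 11.99 V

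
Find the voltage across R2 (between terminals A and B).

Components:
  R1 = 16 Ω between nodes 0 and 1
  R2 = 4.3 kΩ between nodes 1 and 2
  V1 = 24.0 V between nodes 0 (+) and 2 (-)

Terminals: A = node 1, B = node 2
R1 and R2 are in series across V1 (node 0 → node 1 → node 2), and the output A–B is taken across R2, so this is a voltage divider.
Series current: I = V1/(R1 + R2) = 24/(16 + 4300) = 24/4316 = 0.005561 A
V_R2 = I × R2 = V1 × R2/(R1 + R2) = 24 × 4300/4316 = 23.91 V

Final answer: 23.91 V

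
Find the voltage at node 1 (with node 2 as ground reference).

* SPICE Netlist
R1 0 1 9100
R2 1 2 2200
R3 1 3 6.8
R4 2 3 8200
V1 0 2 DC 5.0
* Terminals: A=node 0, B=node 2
Nodal analysis, taking node 2 as the 0 V reference.
Source V1 fixes V_0 = 5 V.
KCL at each unknown node (sum of currents leaving = 0; resistances in Ω):
  Node 1: (V_1 - 5)/9100 + (V_1 - 0)/2200 + (V_1 - V_3)/6.8 = 0
  Node 3: (V_3 - V_1)/6.8 + (V_3 - 0)/8200 = 0
Collecting terms (coefficients in siemens):
  0.1476·V_1 - 0.1471·V_3 = 0.0005495
  0.1472·V_3 - 0.1471·V_1 = 0
Determinant D = (0.1476)(0.1472) - (-0.1471)(-0.1471) = 0.000101
V_1 = [(0.0005495)(0.1472) - (-0.1471)(0)]/D = 0.8006 V
V_3 = [(0.1476)(0) - (0.0005495)(-0.1471)]/D = 0.8 V
The requested potential is V_1 = 0.8006 V.

Final answer: V_1 = 0.8006 V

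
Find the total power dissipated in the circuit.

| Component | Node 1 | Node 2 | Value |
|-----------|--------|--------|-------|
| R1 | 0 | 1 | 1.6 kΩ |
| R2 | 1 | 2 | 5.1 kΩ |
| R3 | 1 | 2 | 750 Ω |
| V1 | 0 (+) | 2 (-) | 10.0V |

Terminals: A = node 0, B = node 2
Nodal analysis, taking node 2 as the 0 V reference.
Source V1 fixes V_0 = 10 V.
KCL at each unknown node (sum of currents leaving = 0; resistances in Ω):
  Node 1: (V_1 - 10)/1600 + (V_1 - 0)/5100 + (V_1 - 0)/750 = 0
Collecting terms: 0.002154 × V_1 = 0.00625  =>  V_1 = 2.901 V
Power in each resistor, P = (ΔV)²/R:
  P_R1 = (10 - 2.901)²/1600 = 0.0315 W
  P_R2 = (2.901 - 0)²/5100 = 0.00165 W
  P_R3 = (2.901 - 0)²/750 = 0.01122 W
P_total = P_R1 + P_R2 + P_R3 = 0.04437 W

Final answer: 0.04437 W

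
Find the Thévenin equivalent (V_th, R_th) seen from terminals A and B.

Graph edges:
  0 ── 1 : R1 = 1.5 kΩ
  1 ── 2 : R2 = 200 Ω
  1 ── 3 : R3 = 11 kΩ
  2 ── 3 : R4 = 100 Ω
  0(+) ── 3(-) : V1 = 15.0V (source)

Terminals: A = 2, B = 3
Step 1 — V_th is the open-circuit voltage V_A - V_B (nothing connected across the terminals).
Nodal analysis, taking node 3 as the 0 V reference.
Source V1 fixes V_0 = 15 V.
KCL at each unknown node (sum of currents leaving = 0; resistances in Ω):
  Node 1: (V_1 - 15)/1500 + (V_1 - V_2)/200 + (V_1 - 0)/11000 = 0
  Node 2: (V_2 - V_1)/200 + (V_2 - 0)/100 = 0
Collecting terms (coefficients in siemens):
  0.005758·V_1 - 0.005·V_2 = 0.01
  0.015·V_2 - 0.005·V_1 = 0
Determinant D = (0.005758)(0.015) - (-0.005)(-0.005) = 0.00006136
V_1 = [(0.01)(0.015) - (-0.005)(0)]/D = 2.444 V
V_2 = [(0.005758)(0) - (0.01)(-0.005)]/D = 0.8148 V
V_th = V_2 - V_3 = 0.8148 - 0 = 0.8148 V
Step 2 — R_th: zero the source — replace V1 by a short circuit (node 3 merges into node 0) — and find the resistance seen between A (node 2) and B (node 0).
Reduce the network between node 2 (A) and node 0 (B) by series/parallel combination:
  Rp1 = R1 ‖ R3 (parallel, both between nodes 0 and 1) = 1/(1/1500 + 1/11000) = 1320 Ω
  Rs1 = R2 + Rp1 (series, joined only at node 1) = 200 + 1320 = 1520 Ω
  Rp2 = R4 ‖ Rs1 (parallel, both between nodes 0 and 2) = 1/(1/100 + 1/1520) = 93.83 Ω
R_th = 93.83 Ω

Final answer: V_th = 0.8148 V, R_th = 93.83 Ω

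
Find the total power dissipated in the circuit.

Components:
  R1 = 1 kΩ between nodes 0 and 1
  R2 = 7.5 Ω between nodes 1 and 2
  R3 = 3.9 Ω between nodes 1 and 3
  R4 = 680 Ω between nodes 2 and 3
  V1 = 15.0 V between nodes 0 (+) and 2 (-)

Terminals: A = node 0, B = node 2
Nodal analysis, taking node 2 as the 0 V reference.
Source V1 fixes V_0 = 15 V.
KCL at each unknown node (sum of currents leaving = 0; resistances in Ω):
  Node 1: (V_1 - 15)/1000 + (V_1 - 0)/7.5 + (V_1 - V_3)/3.9 = 0
  Node 3: (V_3 - V_1)/3.9 + (V_3 - 0)/680 = 0
Collecting terms (coefficients in siemens):
  0.3907·V_1 - 0.2564·V_3 = 0.015
  0.2579·V_3 - 0.2564·V_1 = 0
Determinant D = (0.3907)(0.2579) - (-0.2564)(-0.2564) = 0.03502
V_1 = [(0.015)(0.2579) - (-0.2564)(0)]/D = 0.1105 V
V_3 = [(0.3907)(0) - (0.015)(-0.2564)]/D = 0.1098 V
Power in each resistor, P = (ΔV)²/R:
  P_R1 = (15 - 0.1105)²/1000 = 0.2217 W
  P_R2 = (0.1105 - 0)²/7.5 = 0.001627 W
  P_R3 = (0.1105 - 0.1098)²/3.9 = 0.0000001017 W
  P_R4 = (0 - 0.1098)²/680 = 0.00001774 W
P_total = P_R1 + P_R2 + P_R3 + P_R4 = 0.2233 W

Final answer: 0.2233 W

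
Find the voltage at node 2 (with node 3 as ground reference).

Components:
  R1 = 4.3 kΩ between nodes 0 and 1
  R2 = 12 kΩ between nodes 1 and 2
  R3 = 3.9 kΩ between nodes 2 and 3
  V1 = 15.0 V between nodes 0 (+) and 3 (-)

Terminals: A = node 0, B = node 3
Nodal analysis, taking node 3 as the 0 V reference.
Source V1 fixes V_0 = 15 V.
KCL at each unknown node (sum of currents leaving = 0; resistances in Ω):
  Node 1: (V_1 - 15)/4300 + (V_1 - V_2)/12000 = 0
  Node 2: (V_2 - V_1)/12000 + (V_2 - 0)/3900 = 0
Collecting terms (coefficients in siemens):
  0.0003159·V_1 - 0.00008333·V_2 = 0.003488
  0.0003397·V_2 - 0.00008333·V_1 = 0
Determinant D = (0.0003159)(0.0003397) - (-0.00008333)(-0.00008333) = 0.0000001004
V_1 = [(0.003488)(0.0003397) - (-0.00008333)(0)]/D = 11.81 V
V_2 = [(0.0003159)(0) - (0.003488)(-0.00008333)]/D = 2.896 V
The requested potential is V_2 = 2.896 V.

Final answer: V_2 = 2.896 V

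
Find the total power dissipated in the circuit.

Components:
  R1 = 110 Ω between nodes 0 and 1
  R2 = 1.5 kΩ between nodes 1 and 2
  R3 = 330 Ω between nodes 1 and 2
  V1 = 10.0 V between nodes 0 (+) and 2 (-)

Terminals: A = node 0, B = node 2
Nodal analysis, taking node 2 as the 0 V reference.
Source V1 fixes V_0 = 10 V.
KCL at each unknown node (sum of currents leaving = 0; resistances in Ω):
  Node 1: (V_1 - 10)/110 + (V_1 - 0)/1500 + (V_1 - 0)/330 = 0
Collecting terms: 0.01279 × V_1 = 0.09091  =>  V_1 = 7.109 V
Power in each resistor, P = (ΔV)²/R:
  P_R1 = (10 - 7.109)²/110 = 0.07598 W
  P_R2 = (7.109 - 0)²/1500 = 0.03369 W
  P_R3 = (7.109 - 0)²/330 = 0.1531 W
P_total = P_R1 + P_R2 + P_R3 = 0.2628 W

Final answer: 0.2628 W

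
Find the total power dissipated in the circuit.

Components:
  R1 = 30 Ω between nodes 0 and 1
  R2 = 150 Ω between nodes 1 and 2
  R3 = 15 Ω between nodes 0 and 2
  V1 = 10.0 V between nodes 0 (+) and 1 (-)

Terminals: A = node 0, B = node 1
Nodal analysis, taking node 1 as the 0 V reference.
Source V1 fixes V_0 = 10 V.
KCL at each unknown node (sum of currents leaving = 0; resistances in Ω):
  Node 2: (V_2 - 0)/150 + (V_2 - 10)/15 = 0
Collecting terms: 0.07333 × V_2 = 0.6667  =>  V_2 = 9.091 V
Power in each resistor, P = (ΔV)²/R:
  P_R1 = (10 - 0)²/30 = 3.333 W
  P_R2 = (0 - 9.091)²/150 = 0.551 W
  P_R3 = (10 - 9.091)²/15 = 0.0551 W
P_total = P_R1 + P_R2 + P_R3 = 3.939 W

Final answer: 3.939 W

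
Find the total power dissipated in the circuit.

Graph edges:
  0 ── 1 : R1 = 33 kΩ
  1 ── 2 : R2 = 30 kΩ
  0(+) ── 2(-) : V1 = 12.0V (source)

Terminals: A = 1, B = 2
Nodal analysis, taking node 2 as the 0 V reference.
Source V1 fixes V_0 = 12 V.
KCL at each unknown node (sum of currents leaving = 0; resistances in Ω):
  Node 1: (V_1 - 12)/33000 + (V_1 - 0)/30000 = 0
Collecting terms: 0.00006364 × V_1 = 0.0003636  =>  V_1 = 5.714 V
Power in each resistor, P = (ΔV)²/R:
  P_R1 = (12 - 5.714)²/33000 = 0.001197 W
  P_R2 = (5.714 - 0)²/30000 = 0.001088 W
P_total = P_R1 + P_R2 = 0.002286 W

Final answer: 0.002286 W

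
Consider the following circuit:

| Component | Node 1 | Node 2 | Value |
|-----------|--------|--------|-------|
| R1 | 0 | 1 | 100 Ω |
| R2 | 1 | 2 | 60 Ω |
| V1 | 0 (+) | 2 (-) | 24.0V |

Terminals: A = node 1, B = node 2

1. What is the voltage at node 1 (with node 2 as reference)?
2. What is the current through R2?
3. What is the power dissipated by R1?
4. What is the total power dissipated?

Nodal analysis, taking node 2 as the 0 V reference.
Source V1 fixes V_0 = 24 V.
KCL at each unknown node (sum of currents leaving = 0; resistances in Ω):
  Node 1: (V_1 - 24)/100 + (V_1 - 0)/60 = 0
Collecting terms: 0.02667 × V_1 = 0.24  =>  V_1 = 9 V
Part 1:
  Read off the nodal solution: V_1 = 9 V
Part 2:
  I_R2 = (V_1 - V_2)/R2 = (9 - 0)/60 = 0.15 A
  Magnitude: I_R2 = 0.15 A
Part 3:
  I_R1 = (V_0 - V_1)/R1 = (24 - 9)/100 = 0.15 A
  P_R1 = I_R1² × R1 = (0.15)² × 100 = 2.25 W
Part 4:
  Power in each resistor, P = (ΔV)²/R:
    P_R1 = (24 - 9)²/100 = 2.25 W
    P_R2 = (9 - 0)²/60 = 1.35 W
  P_total = P_R1 + P_R2 = 3.6 W

Final answers:
1. V_1 = 9 V
2. I_R2 = 0.15 A
3. P_R1 = 2.25 W
4. P_total = 3.6 W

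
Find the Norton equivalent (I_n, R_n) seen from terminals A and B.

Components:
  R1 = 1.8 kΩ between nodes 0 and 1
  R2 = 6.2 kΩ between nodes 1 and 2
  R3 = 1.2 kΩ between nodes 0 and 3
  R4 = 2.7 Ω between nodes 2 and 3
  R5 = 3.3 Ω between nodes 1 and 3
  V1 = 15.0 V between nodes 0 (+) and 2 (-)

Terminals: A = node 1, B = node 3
Find the Thévenin equivalent first; then I_n = V_th/R_th and R_n = R_th.
Step 1 — V_th is the open-circuit voltage V_A - V_B (nothing connected across the terminals).
Nodal analysis, taking node 2 as the 0 V reference.
Source V1 fixes V_0 = 15 V.
KCL at each unknown node (sum of currents leaving = 0; resistances in Ω):
  Node 1: (V_1 - 15)/1800 + (V_1 - 0)/6200 + (V_1 - V_3)/3.3 = 0
  Node 3: (V_3 - 15)/1200 + (V_3 - 0)/2.7 + (V_3 - V_1)/3.3 = 0
Collecting terms (coefficients in siemens):
  0.3037·V_1 - 0.303·V_3 = 0.008333
  0.6742·V_3 - 0.303·V_1 = 0.0125
Determinant D = (0.3037)(0.6742) - (-0.303)(-0.303) = 0.113
V_1 = [(0.008333)(0.6742) - (-0.303)(0.0125)]/D = 0.08327 V
V_3 = [(0.3037)(0.0125) - (0.008333)(-0.303)]/D = 0.05596 V
V_th = V_1 - V_3 = 0.08327 - 0.05596 = 0.0273 V
Step 2 — R_th: zero the source — replace V1 by a short circuit (node 2 merges into node 0) — and find the resistance seen between A (node 1) and B (node 3).
Reduce the network between node 1 (A) and node 3 (B) by series/parallel combination:
  Rp1 = R1 ‖ R2 (parallel, both between nodes 0 and 1) = 1/(1/1800 + 1/6200) = 1395 Ω
  Rp2 = R3 ‖ R4 (parallel, both between nodes 0 and 3) = 1/(1/1200 + 1/2.7) = 2.694 Ω
  Rs1 = Rp1 + Rp2 (series, joined only at node 0) = 1395 + 2.694 = 1398 Ω
  Rp3 = R5 ‖ Rs1 (parallel, both between nodes 1 and 3) = 1/(1/3.3 + 1/1398) = 3.292 Ω
R_th = 3.292 Ω
I_n = V_th/R_th = 0.0273/3.292 = 0.008293 A, and R_n = R_th = 3.292 Ω

Final answer: I_n = 0.008293 A, R_n = 3.292 Ω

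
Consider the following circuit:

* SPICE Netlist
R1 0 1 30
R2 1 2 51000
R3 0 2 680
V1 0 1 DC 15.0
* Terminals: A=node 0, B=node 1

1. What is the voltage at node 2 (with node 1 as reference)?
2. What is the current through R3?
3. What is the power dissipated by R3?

Nodal analysis, taking node 1 as the 0 V reference.
Source V1 fixes V_0 = 15 V.
KCL at each unknown node (sum of currents leaving = 0; resistances in Ω):
  Node 2: (V_2 - 0)/51000 + (V_2 - 15)/680 = 0
Collecting terms: 0.00149 × V_2 = 0.02206  =>  V_2 = 14.8 V
Part 1:
  Read off the nodal solution: V_2 = 14.8 V
Part 2:
  I_R3 = (V_0 - V_2)/R3 = (15 - 14.8)/680 = 0.0002902 A
  Magnitude: I_R3 = 0.0002902 A
Part 3:
  I_R3 = (V_0 - V_2)/R3 = (15 - 14.8)/680 = 0.0002902 A
  P_R3 = I_R3² × R3 = (0.0002902)² × 680 = 0.00005729 W

Final answers:
1. V_2 = 14.8 V
2. I_R3 = 0.0002902 A
3. P_R3 = 5.729e-05 W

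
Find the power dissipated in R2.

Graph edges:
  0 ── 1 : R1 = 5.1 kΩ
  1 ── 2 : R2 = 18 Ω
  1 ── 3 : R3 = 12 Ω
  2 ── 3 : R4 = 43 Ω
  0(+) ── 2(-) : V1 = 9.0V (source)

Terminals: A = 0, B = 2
Nodal analysis, taking node 2 as the 0 V reference.
Source V1 fixes V_0 = 9 V.
KCL at each unknown node (sum of currents leaving = 0; resistances in Ω):
  Node 1: (V_1 - 9)/5100 + (V_1 - 0)/18 + (V_1 - V_3)/12 = 0
  Node 3: (V_3 - V_1)/12 + (V_3 - 0)/43 = 0
Collecting terms (coefficients in siemens):
  0.1391·V_1 - 0.08333·V_3 = 0.001765
  0.1066·V_3 - 0.08333·V_1 = 0
Determinant D = (0.1391)(0.1066) - (-0.08333)(-0.08333) = 0.007881
V_1 = [(0.001765)(0.1066) - (-0.08333)(0)]/D = 0.02387 V
V_3 = [(0.1391)(0) - (0.001765)(-0.08333)]/D = 0.01866 V
I_R2 = (V_1 - V_2)/R2 = (0.02387 - 0)/18 = 0.001326 A
P_R2 = I_R2² × R2 = (0.001326)² × 18 = 0.00003165 W

Final answer: 3.165e-05 W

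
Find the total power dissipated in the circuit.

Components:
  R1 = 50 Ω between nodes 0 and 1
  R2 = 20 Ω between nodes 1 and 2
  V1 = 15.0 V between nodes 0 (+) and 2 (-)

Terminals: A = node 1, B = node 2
Nodal analysis, taking node 2 as the 0 V reference.
Source V1 fixes V_0 = 15 V.
KCL at each unknown node (sum of currents leaving = 0; resistances in Ω):
  Node 1: (V_1 - 15)/50 + (V_1 - 0)/20 = 0
Collecting terms: 0.07 × V_1 = 0.3  =>  V_1 = 4.286 V
Power in each resistor, P = (ΔV)²/R:
  P_R1 = (15 - 4.286)²/50 = 2.296 W
  P_R2 = (4.286 - 0)²/20 = 0.9184 W
P_total = P_R1 + P_R2 = 3.214 W

Final answer: 3.214 W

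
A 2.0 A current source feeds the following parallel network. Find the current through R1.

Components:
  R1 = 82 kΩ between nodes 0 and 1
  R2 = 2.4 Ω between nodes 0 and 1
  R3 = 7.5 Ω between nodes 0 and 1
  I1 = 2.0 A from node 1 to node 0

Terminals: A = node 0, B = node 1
All resistors sit directly between nodes 0 and 1, so they are in parallel and share one voltage V; the full source current 2 A splits among them.
1/R_par = 1/82000 + 1/2.4 + 1/7.5 = 0.55 S  =>  R_par = 1.818 Ω
V = I × R_par = 2 × 1.818 = 3.636 V
I_R1 = V/R1 = 3.636/82000 = 0.00004434 A

Final answer: 4.434e-05 A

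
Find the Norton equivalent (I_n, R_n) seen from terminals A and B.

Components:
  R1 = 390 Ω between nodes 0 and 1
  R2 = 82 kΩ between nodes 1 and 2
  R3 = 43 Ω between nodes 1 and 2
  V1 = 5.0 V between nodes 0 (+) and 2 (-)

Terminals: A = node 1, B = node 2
Find the Thévenin equivalent first; then I_n = V_th/R_th and R_n = R_th.
Step 1 — V_th is the open-circuit voltage V_A - V_B (nothing connected across the terminals).
Nodal analysis, taking node 2 as the 0 V reference.
Source V1 fixes V_0 = 5 V.
KCL at each unknown node (sum of currents leaving = 0; resistances in Ω):
  Node 1: (V_1 - 5)/390 + (V_1 - 0)/82000 + (V_1 - 0)/43 = 0
Collecting terms: 0.02583 × V_1 = 0.01282  =>  V_1 = 0.4963 V
V_th = V_1 - V_2 = 0.4963 - 0 = 0.4963 V
Step 2 — R_th: zero the source — replace V1 by a short circuit (node 2 merges into node 0) — and find the resistance seen between A (node 1) and B (node 0).
Reduce the network between node 1 (A) and node 0 (B) by series/parallel combination:
  Rp1 = R1 ‖ R2 ‖ R3 (parallel, all between nodes 0 and 1) = 1/(1/390 + 1/82000 + 1/43) = 38.71 Ω
R_th = 38.71 Ω
I_n = V_th/R_th = 0.4963/38.71 = 0.01282 A, and R_n = R_th = 38.71 Ω

Final answer: I_n = 0.01282 A, R_n = 38.71 Ω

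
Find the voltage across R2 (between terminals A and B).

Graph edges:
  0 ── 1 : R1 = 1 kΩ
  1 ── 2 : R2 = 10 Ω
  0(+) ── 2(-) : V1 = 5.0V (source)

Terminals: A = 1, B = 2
R1 and R2 are in series across V1 (node 0 → node 1 → node 2), and the output A–B is taken across R2, so this is a voltage divider.
Series current: I = V1/(R1 + R2) = 5/(1000 + 10) = 5/1010 = 0.00495 A
V_R2 = I × R2 = V1 × R2/(R1 + R2) = 5 × 10/1010 = 0.0495 V

Final answer: 0.0495 V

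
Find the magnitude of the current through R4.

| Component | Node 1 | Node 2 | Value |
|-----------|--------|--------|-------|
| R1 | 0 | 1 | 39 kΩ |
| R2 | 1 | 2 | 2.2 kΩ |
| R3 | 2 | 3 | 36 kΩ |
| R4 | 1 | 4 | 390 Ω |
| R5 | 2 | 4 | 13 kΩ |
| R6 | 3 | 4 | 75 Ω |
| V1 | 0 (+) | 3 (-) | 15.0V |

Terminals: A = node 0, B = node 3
Nodal analysis, taking node 3 as the 0 V reference.
Source V1 fixes V_0 = 15 V.
KCL at each unknown node (sum of currents leaving = 0; resistances in Ω):
  Node 1: (V_1 - 15)/39000 + (V_1 - V_2)/2200 + (V_1 - V_4)/390 = 0
  Node 2: (V_2 - V_1)/2200 + (V_2 - 0)/36000 + (V_2 - V_4)/13000 = 0
  Node 4: (V_4 - V_1)/390 + (V_4 - V_2)/13000 + (V_4 - 0)/75 = 0
Collecting terms (coefficients in siemens):
  0.003044·V_1 - 0.0004545·V_2 - 0.002564·V_4 = 0.0003846
  0.0005592·V_2 - 0.0004545·V_1 - 0.00007692·V_4 = 0
  0.01597·V_4 - 0.002564·V_1 - 0.00007692·V_2 = 0
Solving these 3 simultaneous equations (Gaussian elimination) gives:
  V_1 = 0.1715 V, V_2 = 0.1433 V, V_4 = 0.02822 V
I_R4 = (V_1 - V_4)/R4 = (0.1715 - 0.02822)/390 = 0.0003674 A
|I_R4| = 0.0003674 A

Final answer: |I_R4| = 0.0003674 A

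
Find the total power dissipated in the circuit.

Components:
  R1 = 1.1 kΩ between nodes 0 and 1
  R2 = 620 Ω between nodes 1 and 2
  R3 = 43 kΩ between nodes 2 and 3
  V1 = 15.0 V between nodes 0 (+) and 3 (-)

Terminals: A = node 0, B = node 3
Nodal analysis, taking node 3 as the 0 V reference.
Source V1 fixes V_0 = 15 V.
KCL at each unknown node (sum of currents leaving = 0; resistances in Ω):
  Node 1: (V_1 - 15)/1100 + (V_1 - V_2)/620 = 0
  Node 2: (V_2 - V_1)/620 + (V_2 - 0)/43000 = 0
Collecting terms (coefficients in siemens):
  0.002522·V_1 - 0.001613·V_2 = 0.01364
  0.001636·V_2 - 0.001613·V_1 = 0
Determinant D = (0.002522)(0.001636) - (-0.001613)(-0.001613) = 0.000001525
V_1 = [(0.01364)(0.001636) - (-0.001613)(0)]/D = 14.63 V
V_2 = [(0.002522)(0) - (0.01364)(-0.001613)]/D = 14.42 V
Power in each resistor, P = (ΔV)²/R:
  P_R1 = (15 - 14.63)²/1100 = 0.0001238 W
  P_R2 = (14.63 - 14.42)²/620 = 0.00006975 W
  P_R3 = (14.42 - 0)²/43000 = 0.004838 W
P_total = P_R1 + P_R2 + P_R3 = 0.005031 W

Final answer: 0.005031 W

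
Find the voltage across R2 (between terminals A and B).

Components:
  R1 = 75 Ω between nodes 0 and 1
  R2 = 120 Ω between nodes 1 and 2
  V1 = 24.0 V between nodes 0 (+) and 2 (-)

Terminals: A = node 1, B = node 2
R1 and R2 are in series across V1 (node 0 → node 1 → node 2), and the output A–B is taken across R2, so this is a voltage divider.
Series current: I = V1/(R1 + R2) = 24/(75 + 120) = 24/195 = 0.1231 A
V_R2 = I × R2 = V1 × R2/(R1 + R2) = 24 × 120/195 = 14.77 V

Final answer: 14.77 V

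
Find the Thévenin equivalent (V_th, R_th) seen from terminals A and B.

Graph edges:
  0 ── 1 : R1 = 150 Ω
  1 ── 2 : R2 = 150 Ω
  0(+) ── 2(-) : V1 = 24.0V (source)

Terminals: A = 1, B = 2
Step 1 — V_th is the open-circuit voltage V_A - V_B (nothing connected across the terminals).
Nodal analysis, taking node 2 as the 0 V reference.
Source V1 fixes V_0 = 24 V.
KCL at each unknown node (sum of currents leaving = 0; resistances in Ω):
  Node 1: (V_1 - 24)/150 + (V_1 - 0)/150 = 0
Collecting terms: 0.01333 × V_1 = 0.16  =>  V_1 = 12 V
V_th = V_1 - V_2 = 12 - 0 = 12 V
Step 2 — R_th: zero the source — replace V1 by a short circuit (node 2 merges into node 0) — and find the resistance seen between A (node 1) and B (node 0).
Reduce the network between node 1 (A) and node 0 (B) by series/parallel combination:
  Rp1 = R1 ‖ R2 (parallel, both between nodes 0 and 1) = 1/(1/150 + 1/150) = 75 Ω
R_th = 75 Ω

Final answer: V_th = 12 V, R_th = 75 Ω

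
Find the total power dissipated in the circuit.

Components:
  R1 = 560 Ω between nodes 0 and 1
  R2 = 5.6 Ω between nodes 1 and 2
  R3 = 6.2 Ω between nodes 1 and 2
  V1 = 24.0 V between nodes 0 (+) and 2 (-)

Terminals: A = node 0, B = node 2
Nodal analysis, taking node 2 as the 0 V reference.
Source V1 fixes V_0 = 24 V.
KCL at each unknown node (sum of currents leaving = 0; resistances in Ω):
  Node 1: (V_1 - 24)/560 + (V_1 - 0)/5.6 + (V_1 - 0)/6.2 = 0
Collecting terms: 0.3416 × V_1 = 0.04286  =>  V_1 = 0.1254 V
Power in each resistor, P = (ΔV)²/R:
  P_R1 = (24 - 0.1254)²/560 = 1.018 W
  P_R2 = (0.1254 - 0)²/5.6 = 0.00281 W
  P_R3 = (0.1254 - 0)²/6.2 = 0.002538 W
P_total = P_R1 + P_R2 + P_R3 = 1.023 W

Final answer: 1.023 W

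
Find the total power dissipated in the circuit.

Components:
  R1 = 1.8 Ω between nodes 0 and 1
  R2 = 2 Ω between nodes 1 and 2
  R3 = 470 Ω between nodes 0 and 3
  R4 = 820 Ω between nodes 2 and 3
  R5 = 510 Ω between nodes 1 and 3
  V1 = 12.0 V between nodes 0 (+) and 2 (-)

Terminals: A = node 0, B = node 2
Nodal analysis, taking node 2 as the 0 V reference.
Source V1 fixes V_0 = 12 V.
KCL at each unknown node (sum of currents leaving = 0; resistances in Ω):
  Node 1: (V_1 - 12)/1.8 + (V_1 - 0)/2 + (V_1 - V_3)/510 = 0
  Node 3: (V_3 - 12)/470 + (V_3 - 0)/820 + (V_3 - V_1)/510 = 0
Collecting terms (coefficients in siemens):
  1.058·V_1 - 0.001961·V_3 = 6.667
  0.005308·V_3 - 0.001961·V_1 = 0.02553
Determinant D = (1.058)(0.005308) - (-0.001961)(-0.001961) = 0.005609
V_1 = [(6.667)(0.005308) - (-0.001961)(0.02553)]/D = 6.317 V
V_3 = [(1.058)(0.02553) - (6.667)(-0.001961)]/D = 7.144 V
Power in each resistor, P = (ΔV)²/R:
  P_R1 = (12 - 6.317)²/1.8 = 17.94 W
  P_R2 = (6.317 - 0)²/2 = 19.95 W
  P_R3 = (12 - 7.144)²/470 = 0.05018 W
  P_R4 = (0 - 7.144)²/820 = 0.06224 W
  P_R5 = (6.317 - 7.144)²/510 = 0.001339 W
P_total = P_R1 + P_R2 + P_R3 + P_R4 + P_R5 = 38.01 W

Final answer: 38.01 W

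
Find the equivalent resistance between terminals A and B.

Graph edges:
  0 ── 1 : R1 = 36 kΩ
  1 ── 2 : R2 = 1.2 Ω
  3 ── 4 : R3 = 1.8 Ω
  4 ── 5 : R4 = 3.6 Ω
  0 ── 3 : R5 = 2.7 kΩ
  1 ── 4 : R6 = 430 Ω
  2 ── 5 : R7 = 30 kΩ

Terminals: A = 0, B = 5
The network is not a plain series/parallel combination. Inject a 1 A test current into terminal A (node 0) and return it from terminal B (node 5); then R_eq = V_A / (1 A).
Nodal analysis, taking node 5 as the 0 V reference.
Current source I_test pushes 1 A into node 0 and draws it out of node 5.
KCL at each unknown node (sum of currents leaving = 0; resistances in Ω):
  Node 0: (V_0 - V_1)/36000 + (V_0 - V_3)/2700 - 1 = 0
  Node 1: (V_1 - V_0)/36000 + (V_1 - V_2)/1.2 + (V_1 - V_4)/430 = 0
  Node 2: (V_2 - V_1)/1.2 + (V_2 - 0)/30000 = 0
  Node 3: (V_3 - V_0)/2700 + (V_3 - V_4)/1.8 = 0
  Node 4: (V_4 - V_1)/430 + (V_4 - V_3)/1.8 + (V_4 - 0)/3.6 = 0
Collecting terms (coefficients in siemens):
  0.0003981·V_0 - 0.00002778·V_1 - 0.0003704·V_3 = 1
  0.8357·V_1 - 0.00002778·V_0 - 0.8333·V_2 - 0.002326·V_4 = 0
  0.8334·V_2 - 0.8333·V_1 = 0
  0.5559·V_3 - 0.0003704·V_0 - 0.5556·V_4 = 0
  0.8357·V_4 - 0.002326·V_1 - 0.5556·V_3 = 0
Solving these 5 simultaneous equations (Gaussian elimination) gives:
  V_0 = 2519 V, V_1 = 32.82 V, V_2 = 32.82 V, V_3 = 5.272 V
  V_4 = 3.596 V
R_eq = V_0 / 1 A = 2519 Ω = 2.519 kΩ

Final answer: 2.519 kΩ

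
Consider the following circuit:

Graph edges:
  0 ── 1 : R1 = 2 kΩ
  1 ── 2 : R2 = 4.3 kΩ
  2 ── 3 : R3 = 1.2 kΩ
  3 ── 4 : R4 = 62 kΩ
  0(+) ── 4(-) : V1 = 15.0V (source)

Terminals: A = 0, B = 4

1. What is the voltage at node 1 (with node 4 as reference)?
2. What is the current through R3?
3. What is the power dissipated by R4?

Nodal analysis, taking node 4 as the 0 V reference.
Source V1 fixes V_0 = 15 V.
KCL at each unknown node (sum of currents leaving = 0; resistances in Ω):
  Node 1: (V_1 - 15)/2000 + (V_1 - V_2)/4300 = 0
  Node 2: (V_2 - V_1)/4300 + (V_2 - V_3)/1200 = 0
  Node 3: (V_3 - V_2)/1200 + (V_3 - 0)/62000 = 0
Collecting terms (coefficients in siemens):
  0.0007326·V_1 - 0.0002326·V_2 = 0.0075
  0.001066·V_2 - 0.0002326·V_1 - 0.0008333·V_3 = 0
  0.0008495·V_3 - 0.0008333·V_2 = 0
Solving these 3 simultaneous equations (Gaussian elimination) gives:
  V_1 = 14.57 V, V_2 = 13.64 V, V_3 = 13.38 V
Part 1:
  Read off the nodal solution: V_1 = 14.57 V
Part 2:
  I_R3 = (V_2 - V_3)/R3 = (13.64 - 13.38)/1200 = 0.0002158 A
  Magnitude: I_R3 = 0.0002158 A
Part 3:
  I_R4 = (V_3 - V_4)/R4 = (13.38 - 0)/62000 = 0.0002158 A
  P_R4 = I_R4² × R4 = (0.0002158)² × 62000 = 0.002888 W

Final answers:
1. V_1 = 14.57 V
2. I_R3 = 0.0002158 A
3. P_R4 = 0.002888 W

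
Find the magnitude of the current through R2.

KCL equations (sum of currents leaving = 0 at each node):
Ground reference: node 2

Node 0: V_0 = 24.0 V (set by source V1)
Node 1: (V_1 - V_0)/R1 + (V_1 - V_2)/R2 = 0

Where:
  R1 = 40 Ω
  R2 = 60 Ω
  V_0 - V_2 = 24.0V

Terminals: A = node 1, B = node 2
Nodal analysis, taking node 2 as the 0 V reference.
Source V1 fixes V_0 = 24 V.
KCL at each unknown node (sum of currents leaving = 0; resistances in Ω):
  Node 1: (V_1 - 24)/40 + (V_1 - 0)/60 = 0
Collecting terms: 0.04167 × V_1 = 0.6  =>  V_1 = 14.4 V
I_R2 = (V_1 - V_2)/R2 = (14.4 - 0)/60 = 0.24 A
|I_R2| = 0.24 A

Final answer: |I_R2| = 0.24 A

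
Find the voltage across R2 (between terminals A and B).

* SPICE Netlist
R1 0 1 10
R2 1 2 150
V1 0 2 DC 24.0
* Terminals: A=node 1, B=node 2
R1 and R2 are in series across V1 (node 0 → node 1 → node 2), and the output A–B is taken across R2, so this is a voltage divider.
Series current: I = V1/(R1 + R2) = 24/(10 + 150) = 24/160 = 0.15 A
V_R2 = I × R2 = V1 × R2/(R1 + R2) = 24 × 150/160 = 22.5 V

Final answer: 22.5 V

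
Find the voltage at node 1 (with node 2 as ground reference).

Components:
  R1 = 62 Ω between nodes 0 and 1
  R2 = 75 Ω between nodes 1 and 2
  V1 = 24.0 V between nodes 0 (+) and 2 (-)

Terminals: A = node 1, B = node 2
Nodal analysis, taking node 2 as the 0 V reference.
Source V1 fixes V_0 = 24 V.
KCL at each unknown node (sum of currents leaving = 0; resistances in Ω):
  Node 1: (V_1 - 24)/62 + (V_1 - 0)/75 = 0
Collecting terms: 0.02946 × V_1 = 0.3871  =>  V_1 = 13.14 V
The requested potential is V_1 = 13.14 V.

Final answer: V_1 = 13.14 V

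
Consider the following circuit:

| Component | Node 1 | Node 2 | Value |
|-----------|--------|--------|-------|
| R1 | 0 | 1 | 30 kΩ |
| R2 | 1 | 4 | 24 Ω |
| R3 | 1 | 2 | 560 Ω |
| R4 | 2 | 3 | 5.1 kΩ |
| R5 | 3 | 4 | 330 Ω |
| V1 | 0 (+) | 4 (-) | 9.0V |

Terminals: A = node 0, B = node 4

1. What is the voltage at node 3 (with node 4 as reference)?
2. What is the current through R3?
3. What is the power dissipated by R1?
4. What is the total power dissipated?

Nodal analysis, taking node 4 as the 0 V reference.
Source V1 fixes V_0 = 9 V.
KCL at each unknown node (sum of currents leaving = 0; resistances in Ω):
  Node 1: (V_1 - 9)/30000 + (V_1 - 0)/24 + (V_1 - V_2)/560 = 0
  Node 2: (V_2 - V_1)/560 + (V_2 - V_3)/5100 = 0
  Node 3: (V_3 - V_2)/5100 + (V_3 - 0)/330 = 0
Collecting terms (coefficients in siemens):
  0.04349·V_1 - 0.001786·V_2 = 0.0003
  0.001982·V_2 - 0.001786·V_1 - 0.0001961·V_3 = 0
  0.003226·V_3 - 0.0001961·V_2 = 0
Solving these 3 simultaneous equations (Gaussian elimination) gives:
  V_1 = 0.007166 V, V_2 = 0.006496 V, V_3 = 0.0003948 V
Part 1:
  Read off the nodal solution: V_3 = 0.0003948 V
Part 2:
  I_R3 = (V_1 - V_2)/R3 = (0.007166 - 0.006496)/560 = 0.000001196 A
  Magnitude: I_R3 = 0.000001196 A
Part 3:
  I_R1 = (V_0 - V_1)/R1 = (9 - 0.007166)/30000 = 0.0002998 A
  P_R1 = I_R1² × R1 = (0.0002998)² × 30000 = 0.002696 W
Part 4:
  Power in each resistor, P = (ΔV)²/R:
    P_R1 = (9 - 0.007166)²/30000 = 0.002696 W
    P_R2 = (0.007166 - 0)²/24 = 0.000002139 W
    P_R3 = (0.007166 - 0.006496)²/560 = 0.0000000008014 W
    P_R4 = (0.006496 - 0.0003948)²/5100 = 0.000000007298 W
    P_R5 = (0.0003948 - 0)²/330 = 0.0000000004722 W
  P_total = P_R1 + P_R2 + P_R3 + P_R4 + P_R5 = 0.002698 W

Final answers:
1. V_3 = 0.0003948 V
2. I_R3 = 1.196e-06 A
3. P_R1 = 0.002696 W
4. P_total = 0.002698 W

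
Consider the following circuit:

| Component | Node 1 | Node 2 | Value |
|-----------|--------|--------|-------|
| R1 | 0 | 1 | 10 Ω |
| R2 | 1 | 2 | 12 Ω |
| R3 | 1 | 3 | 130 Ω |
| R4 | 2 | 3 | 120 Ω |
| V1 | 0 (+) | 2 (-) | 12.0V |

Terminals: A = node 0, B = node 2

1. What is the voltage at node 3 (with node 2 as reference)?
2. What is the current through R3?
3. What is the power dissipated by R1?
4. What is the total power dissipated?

Nodal analysis, taking node 2 as the 0 V reference.
Source V1 fixes V_0 = 12 V.
KCL at each unknown node (sum of currents leaving = 0; resistances in Ω):
  Node 1: (V_1 - 12)/10 + (V_1 - 0)/12 + (V_1 - V_3)/130 = 0
  Node 3: (V_3 - V_1)/130 + (V_3 - 0)/120 = 0
Collecting terms (coefficients in siemens):
  0.191·V_1 - 0.007692·V_3 = 1.2
  0.01603·V_3 - 0.007692·V_1 = 0
Determinant D = (0.191)(0.01603) - (-0.007692)(-0.007692) = 0.003002
V_1 = [(1.2)(0.01603) - (-0.007692)(0)]/D = 6.406 V
V_3 = [(0.191)(0) - (1.2)(-0.007692)]/D = 3.075 V
Part 1:
  Read off the nodal solution: V_3 = 3.075 V
Part 2:
  I_R3 = (V_1 - V_3)/R3 = (6.406 - 3.075)/130 = 0.02562 A
  Magnitude: I_R3 = 0.02562 A
Part 3:
  I_R1 = (V_0 - V_1)/R1 = (12 - 6.406)/10 = 0.5594 A
  P_R1 = I_R1² × R1 = (0.5594)² × 10 = 3.13 W
Part 4:
  Power in each resistor, P = (ΔV)²/R:
    P_R1 = (12 - 6.406)²/10 = 3.13 W
    P_R2 = (6.406 - 0)²/12 = 3.419 W
    P_R3 = (6.406 - 3.075)²/130 = 0.08535 W
    P_R4 = (0 - 3.075)²/120 = 0.07878 W
  P_total = P_R1 + P_R2 + P_R3 + P_R4 = 6.713 W

Final answers:
1. V_3 = 3.075 V
2. I_R3 = 0.02562 A
3. P_R1 = 3.13 W
4. P_total = 6.713 W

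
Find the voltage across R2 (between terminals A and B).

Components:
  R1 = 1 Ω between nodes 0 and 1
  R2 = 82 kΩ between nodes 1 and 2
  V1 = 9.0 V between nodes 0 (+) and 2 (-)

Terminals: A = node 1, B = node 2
R1 and R2 are in series across V1 (node 0 → node 1 → node 2), and the output A–B is taken across R2, so this is a voltage divider.
Series current: I = V1/(R1 + R2) = 9/(1 + 82000) = 9/82000 = 0.0001098 A
V_R2 = I × R2 = V1 × R2/(R1 + R2) = 9 × 82000/82000 = 9 V

Final answer: 9 V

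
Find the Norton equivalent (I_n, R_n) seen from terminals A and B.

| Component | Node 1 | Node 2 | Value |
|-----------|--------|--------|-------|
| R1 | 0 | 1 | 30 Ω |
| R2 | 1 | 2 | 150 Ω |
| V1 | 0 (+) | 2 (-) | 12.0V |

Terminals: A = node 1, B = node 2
Find the Thévenin equivalent first; then I_n = V_th/R_th and R_n = R_th.
Step 1 — V_th is the open-circuit voltage V_A - V_B (nothing connected across the terminals).
Nodal analysis, taking node 2 as the 0 V reference.
Source V1 fixes V_0 = 12 V.
KCL at each unknown node (sum of currents leaving = 0; resistances in Ω):
  Node 1: (V_1 - 12)/30 + (V_1 - 0)/150 = 0
Collecting terms: 0.04 × V_1 = 0.4  =>  V_1 = 10 V
V_th = V_1 - V_2 = 10 - 0 = 10 V
Step 2 — R_th: zero the source — replace V1 by a short circuit (node 2 merges into node 0) — and find the resistance seen between A (node 1) and B (node 0).
Reduce the network between node 1 (A) and node 0 (B) by series/parallel combination:
  Rp1 = R1 ‖ R2 (parallel, both between nodes 0 and 1) = 1/(1/30 + 1/150) = 25 Ω
R_th = 25 Ω
I_n = V_th/R_th = 10/25 = 0.4 A, and R_n = R_th = 25 Ω

Final answer: I_n = 0.4 A, R_n = 25 Ω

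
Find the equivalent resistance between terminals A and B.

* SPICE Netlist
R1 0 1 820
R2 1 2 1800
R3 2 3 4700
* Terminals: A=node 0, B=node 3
Reduce the network between node 0 (A) and node 3 (B) by series/parallel combination:
  Rs1 = R1 + R2 (series, joined only at node 1) = 820 + 1800 = 2620 Ω
  Rs2 = R3 + Rs1 (series, joined only at node 2) = 4700 + 2620 = 7320 Ω
R_eq = 7.32 kΩ

Final answer: 7.32 kΩ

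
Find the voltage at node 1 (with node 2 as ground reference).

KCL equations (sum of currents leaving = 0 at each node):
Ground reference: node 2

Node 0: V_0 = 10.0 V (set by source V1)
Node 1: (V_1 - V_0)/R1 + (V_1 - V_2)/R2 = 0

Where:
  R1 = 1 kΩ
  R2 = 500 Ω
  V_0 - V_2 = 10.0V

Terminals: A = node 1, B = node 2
Nodal analysis, taking node 2 as the 0 V reference.
Source V1 fixes V_0 = 10 V.
KCL at each unknown node (sum of currents leaving = 0; resistances in Ω):
  Node 1: (V_1 - 10)/1000 + (V_1 - 0)/500 = 0
Collecting terms: 0.003 × V_1 = 0.01  =>  V_1 = 3.333 V
The requested potential is V_1 = 3.333 V.

Final answer: V_1 = 3.333 V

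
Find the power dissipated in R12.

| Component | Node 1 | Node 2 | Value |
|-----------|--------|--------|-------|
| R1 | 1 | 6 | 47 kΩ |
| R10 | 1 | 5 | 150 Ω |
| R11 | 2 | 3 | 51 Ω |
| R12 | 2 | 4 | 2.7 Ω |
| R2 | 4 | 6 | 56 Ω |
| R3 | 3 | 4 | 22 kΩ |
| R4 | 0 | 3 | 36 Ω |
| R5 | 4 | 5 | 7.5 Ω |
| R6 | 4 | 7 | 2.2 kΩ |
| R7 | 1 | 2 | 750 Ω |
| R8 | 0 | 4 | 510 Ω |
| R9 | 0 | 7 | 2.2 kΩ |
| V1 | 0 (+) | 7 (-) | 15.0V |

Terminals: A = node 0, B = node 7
Nodal analysis, taking node 7 as the 0 V reference.
Source V1 fixes V_0 = 15 V.
KCL at each unknown node (sum of currents leaving = 0; resistances in Ω):
  Node 1: (V_1 - V_6)/47000 + (V_1 - V_2)/750 + (V_1 - V_5)/150 = 0
  Node 2: (V_2 - V_1)/750 + (V_2 - V_3)/51 + (V_2 - V_4)/2.7 = 0
  Node 3: (V_3 - V_4)/22000 + (V_3 - 15)/36 + (V_3 - V_2)/51 = 0
  Node 4: (V_4 - V_6)/56 + (V_4 - V_3)/22000 + (V_4 - V_5)/7.5 + (V_4 - 0)/2200 + (V_4 - 15)/510 + (V_4 - V_2)/2.7 = 0
  Node 5: (V_5 - V_4)/7.5 + (V_5 - V_1)/150 = 0
  Node 6: (V_6 - V_1)/47000 + (V_6 - V_4)/56 = 0
Collecting terms (coefficients in siemens):
  0.008021·V_1 - 0.001333·V_2 - 0.006667·V_5 - 0.00002128·V_6 = 0
  0.3913·V_2 - 0.001333·V_1 - 0.01961·V_3 - 0.3704·V_4 = 0
  0.04743·V_3 - 0.01961·V_2 - 0.00004545·V_4 = 0.4167
  0.524·V_4 - 0.3704·V_2 - 0.00004545·V_3 - 0.1333·V_5 - 0.01786·V_6 = 0.02941
  0.14·V_5 - 0.006667·V_1 - 0.1333·V_4 = 0
  0.01788·V_6 - 0.00002128·V_1 - 0.01786·V_4 = 0
Solving these 6 simultaneous equations (Gaussian elimination) gives:
  V_1 = 14.5 V, V_2 = 14.51 V, V_3 = 14.8 V, V_4 = 14.5 V
  V_5 = 14.5 V, V_6 = 14.5 V
I_R12 = (V_2 - V_4)/R12 = (14.51 - 14.5)/2.7 = 0.005575 A
P_R12 = I_R12² × R12 = (0.005575)² × 2.7 = 0.00008393 W

Final answer: 8.393e-05 W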